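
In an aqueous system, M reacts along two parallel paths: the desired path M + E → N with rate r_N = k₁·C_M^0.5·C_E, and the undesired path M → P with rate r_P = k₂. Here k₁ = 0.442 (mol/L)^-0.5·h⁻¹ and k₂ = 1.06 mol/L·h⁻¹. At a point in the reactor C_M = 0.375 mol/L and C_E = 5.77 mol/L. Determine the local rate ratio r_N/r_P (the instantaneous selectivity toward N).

1.47

S_{N/P} = r_N/r_P = (k₁·C_M^0.5·C_E)/(k₂) = (k₁/k₂)·C_M^0.5·C_E.
= (0.442×0.3750^0.5×5.770) / (1.06) = 1.562/1.060 = 1.47.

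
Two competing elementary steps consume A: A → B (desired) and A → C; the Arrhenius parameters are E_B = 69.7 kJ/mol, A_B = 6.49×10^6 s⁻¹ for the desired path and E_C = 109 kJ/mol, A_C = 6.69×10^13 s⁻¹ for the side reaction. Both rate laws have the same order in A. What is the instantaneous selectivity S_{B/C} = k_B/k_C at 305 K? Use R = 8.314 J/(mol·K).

0.522

With equal orders, S_{B/C} = k_B/k_C = (A_B/A_C)·exp[(E_C−E_B)/(RT)].
(E_C−E_B)/(RT) = (109−69.7)×10³/(8.314×305) = 39300/2536 = 15.50.
k_B/k_C = (6.49×10^6/6.69×10^13)·exp(15.50) = 9.701×10^-8 × 5.380×10^6 = 0.522.
Since E_B < E_C, lowering the temperature improves selectivity toward B.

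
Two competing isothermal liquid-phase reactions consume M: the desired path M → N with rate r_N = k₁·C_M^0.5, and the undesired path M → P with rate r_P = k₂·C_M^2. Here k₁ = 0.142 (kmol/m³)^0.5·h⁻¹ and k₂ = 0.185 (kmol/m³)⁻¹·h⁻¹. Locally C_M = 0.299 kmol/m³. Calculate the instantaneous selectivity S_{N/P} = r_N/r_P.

S_{N/P} = r_N/r_P = (k₁·C_M^0.5)/(k₂·C_M^2) = (k₁/k₂)·C_M^-1.5.
= (0.142×0.2990^0.5) / (0.185×0.2990^2) = 0.07765/0.01654 = 4.69.
The undesired path is higher order in M, so low C_M (CSTR or dilute feed) favours N.

4.69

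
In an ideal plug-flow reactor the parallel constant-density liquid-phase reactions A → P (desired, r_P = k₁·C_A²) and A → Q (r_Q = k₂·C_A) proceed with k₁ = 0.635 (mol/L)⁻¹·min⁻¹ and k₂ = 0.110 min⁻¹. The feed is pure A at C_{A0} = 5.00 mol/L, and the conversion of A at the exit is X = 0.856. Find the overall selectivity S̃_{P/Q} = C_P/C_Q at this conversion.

13.1

C_A = C_{A0}(1−X) = 0.7200 mol/L.
Along a PFR/batch, dC_Q/dC_A = −r_Q/(r_P+r_Q) = −k₂/(k₂+k₁·C_A).
Integrating from C_{A0} to C_A: C_Q = (0.110/0.635)·ln[(0.110+0.635·5.00)/(0.110+0.635·0.720)] = 0.1732·ln(3.285/0.5672) = 0.3043 mol/L.
Then C_P = (C_{A0}−C_A) − C_Q = 4.280 − 0.3043 = 3.976 mol/L.
S̃_{P/Q} = C_P/C_Q = 3.976/0.3043 = 13.1.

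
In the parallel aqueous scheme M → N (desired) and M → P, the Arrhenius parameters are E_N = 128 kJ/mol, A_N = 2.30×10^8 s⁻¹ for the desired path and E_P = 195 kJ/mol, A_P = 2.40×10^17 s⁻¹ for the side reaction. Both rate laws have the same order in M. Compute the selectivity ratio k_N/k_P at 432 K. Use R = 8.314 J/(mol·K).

0.121

With equal orders, S_{N/P} = k_N/k_P = (A_N/A_P)·exp[(E_P−E_N)/(RT)].
(E_P−E_N)/(RT) = (195−128)×10³/(8.314×432) = 67000/3592 = 18.65.
k_N/k_P = (2.30×10^8/2.40×10^17)·exp(18.65) = 9.583×10^-10 × 1.263×10^8 = 0.121.
Since E_N < E_P, lowering the temperature improves selectivity toward N.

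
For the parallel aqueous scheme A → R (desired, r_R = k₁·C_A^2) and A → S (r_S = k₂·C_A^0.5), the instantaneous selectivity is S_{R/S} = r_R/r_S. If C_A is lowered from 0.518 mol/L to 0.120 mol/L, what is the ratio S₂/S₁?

0.112

S_{R/S} = (k₁/k₂)·C_A^1.5, so S₂/S₁ = (C_{A,2}/C_{A,1})^1.5.
= (0.120/0.518)^1.5 = (0.2317)^1.5 = 0.112.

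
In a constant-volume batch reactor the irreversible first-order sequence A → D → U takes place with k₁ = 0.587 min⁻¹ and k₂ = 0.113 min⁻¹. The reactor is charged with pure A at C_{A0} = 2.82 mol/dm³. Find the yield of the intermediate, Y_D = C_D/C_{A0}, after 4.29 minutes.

Solving the coupled first-order balances gives C_D(t) = [k₁/(k₂−k₁)]·C_{A0}·(e^(−k₁t) − e^(−k₂t)).
e^(−k₁t) = e^(−0.587×4.29) = e^(−2.518) = 0.08060; e^(−k₂t) = e^(−0.4848) = 0.6158.
C_D = 0.587×2.82/(0.113−0.587) × (0.08060−0.6158) = (-3.492)×(-0.5352) = 1.869 mol/dm³.
Y_D = C_D/C_{A0} = 1.869/2.82 = 0.663.

0.663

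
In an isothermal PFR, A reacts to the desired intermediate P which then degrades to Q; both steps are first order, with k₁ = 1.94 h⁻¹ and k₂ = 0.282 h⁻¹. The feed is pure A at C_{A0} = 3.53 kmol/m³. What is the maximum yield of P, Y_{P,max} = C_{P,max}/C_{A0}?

0.720

Evaluating C_P at τ_opt = ln(k₂/k₁)/(k₂−k₁) gives C_{P,max}/C_{A0} = (k₁/k₂)^[k₂/(k₂−k₁)].
= (1.94/0.282)^(0.282/(0.282−1.94)) = (6.879)^(-0.1701) = 0.7204.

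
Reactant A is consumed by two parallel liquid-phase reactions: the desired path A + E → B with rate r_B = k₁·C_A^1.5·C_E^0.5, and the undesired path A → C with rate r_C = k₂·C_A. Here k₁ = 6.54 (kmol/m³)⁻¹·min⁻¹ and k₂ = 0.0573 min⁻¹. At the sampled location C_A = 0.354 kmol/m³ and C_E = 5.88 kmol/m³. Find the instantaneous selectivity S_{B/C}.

S_{B/C} = r_B/r_C = (k₁·C_A^1.5·C_E^0.5)/(k₂·C_A) = (k₁/k₂)·C_A^0.5·C_E^0.5.
= (6.54×0.3540^1.5×5.880^0.5) / (0.0573×0.3540) = 3.340/0.02028 = 165.

165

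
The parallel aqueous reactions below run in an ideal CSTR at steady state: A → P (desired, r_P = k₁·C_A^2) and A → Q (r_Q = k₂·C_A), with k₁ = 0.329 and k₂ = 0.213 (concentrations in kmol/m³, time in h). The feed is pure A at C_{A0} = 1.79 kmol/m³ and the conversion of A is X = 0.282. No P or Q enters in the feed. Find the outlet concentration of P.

Exit C_A = C_{A0}(1−X) = 1.79×0.718 = 1.285 kmol/m³.
A CSTR operates uniformly at the exit composition, giving r_P = 0.5434 and r_Q = 0.2738 (each k·C_A^n at C_A = 1.285).
Fraction of consumed A going to P: r_P/(r_P+r_Q) = 0.6650.
C_P = 0.6650·C_{A0}·X = 0.6650×1.79×0.282 = 0.336 kmol/m³.

0.336 kmol/m³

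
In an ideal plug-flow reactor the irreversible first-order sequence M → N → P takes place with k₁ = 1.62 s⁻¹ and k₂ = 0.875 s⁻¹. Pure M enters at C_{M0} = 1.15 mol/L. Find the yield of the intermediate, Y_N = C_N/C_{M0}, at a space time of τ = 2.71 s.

Solving the coupled first-order balances gives C_N(τ) = [k₁/(k₂−k₁)]·C_{M0}·(e^(−k₁τ) − e^(−k₂τ)).
e^(−k₁τ) = e^(−1.62×2.71) = e^(−4.390) = 0.01240; e^(−k₂τ) = e^(−2.371) = 0.09336.
C_N = 1.62×1.15/(0.875−1.62) × (0.01240−0.09336) = (-2.501)×(-0.08097) = 0.2025 mol/L.
Y_N = C_N/C_{M0} = 0.2025/1.15 = 0.176.

0.176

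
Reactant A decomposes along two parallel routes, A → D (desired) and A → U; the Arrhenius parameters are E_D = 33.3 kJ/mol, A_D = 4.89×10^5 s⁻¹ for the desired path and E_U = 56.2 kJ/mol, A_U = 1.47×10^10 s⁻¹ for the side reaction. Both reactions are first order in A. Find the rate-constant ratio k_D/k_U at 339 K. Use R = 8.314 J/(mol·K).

Since both paths have the same order in A, the concentration cancels and S_{D/U} = k_D/k_U = (A_D/A_U)·exp[(E_U−E_D)/(RT)].
(E_U−E_D)/(RT) = (56.2−33.3)×10³/(8.314×339) = 22900/2818 = 8.125.
k_D/k_U = (4.89×10^5/1.47×10^10)·exp(8.125) = 3.327×10^-5 × 3378 = 0.112.
Since E_D < E_U, lowering the temperature improves selectivity toward D.

0.112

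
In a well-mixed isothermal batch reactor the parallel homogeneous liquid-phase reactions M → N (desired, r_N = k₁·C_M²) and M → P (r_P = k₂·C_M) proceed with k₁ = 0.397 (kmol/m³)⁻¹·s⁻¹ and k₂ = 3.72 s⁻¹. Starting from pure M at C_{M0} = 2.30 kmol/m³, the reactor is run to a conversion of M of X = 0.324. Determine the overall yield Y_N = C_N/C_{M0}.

C_M = C_{M0}(1−X) = 1.555 kmol/m³.
Along a PFR/batch, dC_P/dC_M = −r_P/(r_N+r_P) = −k₂/(k₂+k₁·C_M).
Integrating from C_{M0} to C_M: C_P = (3.72/0.397)·ln[(3.72+0.397·2.30)/(3.72+0.397·1.55)] = 9.370·ln(4.633/4.337) = 0.6183 kmol/m³.
Then C_N = (C_{M0}−C_M) − C_P = 0.7452 − 0.6183 = 0.1269 kmol/m³.
Y_N = C_N/C_{M0} = 0.1269/2.30 = 0.0552.

0.0552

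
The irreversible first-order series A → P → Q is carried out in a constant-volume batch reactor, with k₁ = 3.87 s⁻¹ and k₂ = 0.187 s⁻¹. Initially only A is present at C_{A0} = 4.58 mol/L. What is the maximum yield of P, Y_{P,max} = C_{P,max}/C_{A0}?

Evaluating C_P at t_opt = ln(k₂/k₁)/(k₂−k₁) gives C_{P,max}/C_{A0} = (k₁/k₂)^[k₂/(k₂−k₁)].
= (3.87/0.187)^(0.187/(0.187−3.87)) = (20.70)^(-0.05077) = 0.8574.

0.857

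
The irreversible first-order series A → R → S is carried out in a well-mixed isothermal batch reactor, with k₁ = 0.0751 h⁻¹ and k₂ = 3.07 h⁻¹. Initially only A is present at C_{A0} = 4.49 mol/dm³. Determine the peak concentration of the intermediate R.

0.100 mol/dm³

Evaluating C_R at t_opt = ln(k₂/k₁)/(k₂−k₁) gives C_{R,max}/C_{A0} = (k₁/k₂)^[k₂/(k₂−k₁)].
= (0.0751/3.07)^(3.07/(3.07−0.0751)) = (0.02446)^(1.025) = 0.02229.
C_{R,max} = 0.02229×4.49 = 0.100 mol/dm³.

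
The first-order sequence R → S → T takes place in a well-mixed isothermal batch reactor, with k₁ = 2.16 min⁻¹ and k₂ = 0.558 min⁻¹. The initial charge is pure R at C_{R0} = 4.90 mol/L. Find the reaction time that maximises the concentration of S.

The intermediate peaks when r₁ = r₂, i.e. k₁e^(−k₁t) = k₂e^(−k₂t), giving t_opt = ln(k₂/k₁)/(k₂−k₁).
= ln(0.558/2.16)/(0.558−2.16) = ln(0.2583)/-1.602 = -1.354/-1.602 = 0.845 min.

0.845 min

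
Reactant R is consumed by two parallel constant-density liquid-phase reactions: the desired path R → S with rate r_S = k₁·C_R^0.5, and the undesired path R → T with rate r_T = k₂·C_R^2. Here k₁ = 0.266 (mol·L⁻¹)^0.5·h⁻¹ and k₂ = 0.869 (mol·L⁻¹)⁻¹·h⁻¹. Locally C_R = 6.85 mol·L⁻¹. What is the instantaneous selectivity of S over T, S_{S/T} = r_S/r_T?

0.0171

S_{S/T} = r_S/r_T = (k₁·C_R^0.5)/(k₂·C_R^2) = (k₁/k₂)·C_R^-1.5.
= (0.266×6.850^0.5) / (0.869×6.850^2) = 0.6962/40.78 = 0.0171.
The undesired path is higher order in R, so low C_R (CSTR or dilute feed) favours S.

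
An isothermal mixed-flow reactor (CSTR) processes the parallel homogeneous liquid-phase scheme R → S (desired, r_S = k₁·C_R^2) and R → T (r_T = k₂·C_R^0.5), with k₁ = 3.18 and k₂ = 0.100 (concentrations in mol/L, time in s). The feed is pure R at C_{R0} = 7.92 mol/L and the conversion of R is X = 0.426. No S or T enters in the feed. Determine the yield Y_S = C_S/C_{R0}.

0.425

Exit C_R = C_{R0}(1−X) = 7.92×0.574 = 4.546 mol/L.
In a CSTR the entire volume is at exit conditions, so r_S = 3.18×4.546^2 = 65.72 and r_T = 0.100×4.546^0.5 = 0.2132.
Fraction of consumed R going to S: r_S/(r_S+r_T) = 0.9968.
C_S = 0.9968·C_{R0}·X = 0.9968×7.92×0.426 = 3.36 mol/L; Y_S = C_S/C_{R0} = 0.425.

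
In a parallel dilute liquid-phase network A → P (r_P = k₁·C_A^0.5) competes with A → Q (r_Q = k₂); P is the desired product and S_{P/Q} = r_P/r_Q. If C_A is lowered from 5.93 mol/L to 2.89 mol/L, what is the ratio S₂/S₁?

S_{P/Q} = (k₁/k₂)·C_A^0.5, so S₂/S₁ = (C_{A,2}/C_{A,1})^0.5.
= (2.89/5.93)^0.5 = (0.4874)^0.5 = 0.698.
Selectivity toward P falls as C_A falls — high-concentration operation is favoured.

0.698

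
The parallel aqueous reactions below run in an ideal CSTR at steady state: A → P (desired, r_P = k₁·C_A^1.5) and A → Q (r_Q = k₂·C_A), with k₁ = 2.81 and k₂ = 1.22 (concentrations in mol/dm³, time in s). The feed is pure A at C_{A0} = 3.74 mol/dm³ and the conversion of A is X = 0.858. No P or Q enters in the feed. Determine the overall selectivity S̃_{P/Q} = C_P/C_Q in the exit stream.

1.68

Exit C_A = C_{A0}(1−X) = 3.74×0.142 = 0.5311 mol/dm³.
A CSTR operates uniformly at the exit composition, giving r_P = 1.088 and r_Q = 0.6479 (each k·C_A^n at C_A = 0.5311).
Overall selectivity = C_P/C_Q = r_Pτ/(r_Qτ) = r_P/r_Q = 1.68.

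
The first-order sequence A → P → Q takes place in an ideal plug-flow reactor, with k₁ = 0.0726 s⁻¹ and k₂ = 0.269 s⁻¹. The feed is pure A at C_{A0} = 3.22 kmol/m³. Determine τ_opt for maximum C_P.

Setting dC_P/dτ = 0 gives τ_opt = ln(k₂/k₁)/(k₂−k₁).
= ln(0.269/0.0726)/(0.269−0.0726) = ln(3.705)/0.1964 = 1.310/0.1964 = 6.67 s.

6.67 s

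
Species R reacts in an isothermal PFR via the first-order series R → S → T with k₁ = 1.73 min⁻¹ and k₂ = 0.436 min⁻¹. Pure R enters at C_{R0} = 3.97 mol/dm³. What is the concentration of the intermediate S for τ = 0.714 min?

For first-order series with pure R initially, C_S(τ) = k₁C_{R0}/(k₂−k₁)·(e^(−k₁τ) − e^(−k₂τ)).
e^(−k₁τ) = e^(−1.73×0.714) = e^(−1.235) = 0.2908; e^(−k₂τ) = e^(−0.3113) = 0.7325.
C_S = 1.73×3.97/(0.436−1.73) × (0.2908−0.7325) = (-5.308)×(-0.4417) = 2.344 mol/dm³.

2.34 mol/dm³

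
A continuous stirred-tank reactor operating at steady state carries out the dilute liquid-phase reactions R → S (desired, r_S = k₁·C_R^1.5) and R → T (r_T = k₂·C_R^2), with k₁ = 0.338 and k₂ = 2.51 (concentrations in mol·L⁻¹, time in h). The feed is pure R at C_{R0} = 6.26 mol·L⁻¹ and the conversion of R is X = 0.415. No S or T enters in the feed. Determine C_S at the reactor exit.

Exit C_R = C_{R0}(1−X) = 6.26×0.585 = 3.662 mol·L⁻¹.
Rates in a CSTR are evaluated at the outlet concentration: r_S = 0.338×3.662^1.5 = 2.369, r_T = 2.51×3.662^2 = 33.66.
Fraction of consumed R going to S: r_S/(r_S+r_T) = 0.06574.
C_S = 0.06574·C_{R0}·X = 0.06574×6.26×0.415 = 0.171 mol·L⁻¹.

0.171 mol·L⁻¹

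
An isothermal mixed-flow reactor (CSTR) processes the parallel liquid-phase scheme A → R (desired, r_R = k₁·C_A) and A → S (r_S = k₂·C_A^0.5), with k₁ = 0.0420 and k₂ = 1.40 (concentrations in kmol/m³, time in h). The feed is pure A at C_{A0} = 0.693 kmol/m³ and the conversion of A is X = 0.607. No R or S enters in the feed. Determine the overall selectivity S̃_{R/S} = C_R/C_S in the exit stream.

Exit C_A = C_{A0}(1−X) = 0.693×0.393 = 0.2723 kmol/m³.
In a CSTR the entire volume is at exit conditions, so r_R = 0.0420×0.2723 = 0.01144 and r_S = 1.40×0.2723^0.5 = 0.7306.
Overall selectivity = C_R/C_S = r_Rτ/(r_Sτ) = r_R/r_S = 0.0157.

0.0157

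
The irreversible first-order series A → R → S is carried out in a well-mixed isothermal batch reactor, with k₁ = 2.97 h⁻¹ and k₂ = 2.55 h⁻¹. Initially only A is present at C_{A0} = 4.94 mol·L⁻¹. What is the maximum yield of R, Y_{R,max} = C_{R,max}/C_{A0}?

At the optimum, C_{R,max}/C_{A0} = (k₁/k₂)^[k₂/(k₂−k₁)].
= (2.97/2.55)^(2.55/(2.55−2.97)) = (1.165)^(-6.071) = 0.3963.

0.396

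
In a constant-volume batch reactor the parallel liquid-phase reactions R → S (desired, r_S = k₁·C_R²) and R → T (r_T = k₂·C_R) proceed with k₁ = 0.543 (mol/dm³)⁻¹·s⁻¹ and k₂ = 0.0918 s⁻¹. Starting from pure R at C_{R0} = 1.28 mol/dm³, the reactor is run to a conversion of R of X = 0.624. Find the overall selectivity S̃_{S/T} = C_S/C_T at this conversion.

4.90

C_R = C_{R0}(1−X) = 0.4813 mol/dm³.
Along a PFR/batch, dC_T/dC_R = −r_T/(r_S+r_T) = −k₂/(k₂+k₁·C_R).
Integrating from C_{R0} to C_R: C_T = (0.0918/0.543)·ln[(0.0918+0.543·1.28)/(0.0918+0.543·0.481)] = 0.1691·ln(0.7868/0.3531) = 0.1354 mol/dm³.
Then C_S = (C_{R0}−C_R) − C_T = 0.7987 − 0.1354 = 0.6633 mol/dm³.
S̃_{S/T} = C_S/C_T = 0.6633/0.1354 = 4.90.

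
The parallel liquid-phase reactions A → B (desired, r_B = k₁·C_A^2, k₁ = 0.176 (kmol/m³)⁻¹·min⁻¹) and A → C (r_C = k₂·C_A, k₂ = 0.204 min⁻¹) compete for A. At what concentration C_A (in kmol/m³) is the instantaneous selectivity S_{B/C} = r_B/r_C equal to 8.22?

S_{B/C} = (k₁/k₂)·C_A ⇒ C_A = S·k₂/k₁.
= 8.22×0.204/0.176 = 9.53 kmol/m³.

9.53 kmol/m³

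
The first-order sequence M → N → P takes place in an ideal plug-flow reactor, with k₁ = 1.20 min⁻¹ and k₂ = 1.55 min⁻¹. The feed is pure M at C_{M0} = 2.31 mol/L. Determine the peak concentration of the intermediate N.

0.744 mol/L

At the optimum, C_{N,max}/C_{M0} = (k₁/k₂)^[k₂/(k₂−k₁)].
= (1.20/1.55)^(1.55/(1.55−1.20)) = (0.7742)^(4.429) = 0.3219.
C_{N,max} = 0.3219×2.31 = 0.744 mol/L.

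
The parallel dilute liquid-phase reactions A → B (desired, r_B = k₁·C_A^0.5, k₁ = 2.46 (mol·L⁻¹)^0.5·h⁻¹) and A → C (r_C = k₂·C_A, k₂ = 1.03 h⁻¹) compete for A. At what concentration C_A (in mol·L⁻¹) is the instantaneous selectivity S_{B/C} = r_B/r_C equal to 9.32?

0.0657 mol·L⁻¹

S_{B/C} = (k₁/k₂)·C_A^-0.5 ⇒ C_A = (S·k₂/k₁)^(-2).
= (9.32×1.03/2.46)^(-2) = (3.902)^(-2) = 0.0657 mol·L⁻¹.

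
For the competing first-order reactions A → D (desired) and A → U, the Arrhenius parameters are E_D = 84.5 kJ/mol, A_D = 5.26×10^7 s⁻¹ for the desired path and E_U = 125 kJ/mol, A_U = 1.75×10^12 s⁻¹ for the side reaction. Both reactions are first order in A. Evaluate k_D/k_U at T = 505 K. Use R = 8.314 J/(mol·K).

0.465

With equal orders, S_{D/U} = k_D/k_U = (A_D/A_U)·exp[(E_U−E_D)/(RT)].
(E_U−E_D)/(RT) = (125−84.5)×10³/(8.314×505) = 40500/4199 = 9.646.
k_D/k_U = (5.26×10^7/1.75×10^12)·exp(9.646) = 3.006×10^-5 × 15462 = 0.465.
Since E_D < E_U, lowering the temperature improves selectivity toward D.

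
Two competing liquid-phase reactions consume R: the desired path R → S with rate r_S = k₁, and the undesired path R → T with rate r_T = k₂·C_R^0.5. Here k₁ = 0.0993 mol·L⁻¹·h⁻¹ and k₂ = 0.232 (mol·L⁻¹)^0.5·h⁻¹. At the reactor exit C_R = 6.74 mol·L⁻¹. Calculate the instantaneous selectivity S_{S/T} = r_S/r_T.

S_{S/T} = r_S/r_T = (k₁)/(k₂·C_R^0.5) = (k₁/k₂)·C_R^-0.5.
= (0.0993) / (0.232×6.740^0.5) = 0.09930/0.6023 = 0.165.

0.165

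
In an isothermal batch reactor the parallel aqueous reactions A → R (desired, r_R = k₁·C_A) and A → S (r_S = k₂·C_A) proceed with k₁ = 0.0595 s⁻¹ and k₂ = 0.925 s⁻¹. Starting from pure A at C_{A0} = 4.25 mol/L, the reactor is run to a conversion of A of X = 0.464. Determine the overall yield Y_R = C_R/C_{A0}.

0.0280

C_A = C_{A0}(1−X) = 2.278 mol/L.
Both paths are first order in A, so the instantaneous fraction to R is constant: dC_R/d(−C_A) = k₁/(k₁+k₂) = 0.06044.
C_R = 0.06044·(C_{A0}−C_A) = 0.06044×1.972 = 0.119 mol/L.
Y_R = C_R/C_{A0} = 0.1192/4.25 = 0.0280.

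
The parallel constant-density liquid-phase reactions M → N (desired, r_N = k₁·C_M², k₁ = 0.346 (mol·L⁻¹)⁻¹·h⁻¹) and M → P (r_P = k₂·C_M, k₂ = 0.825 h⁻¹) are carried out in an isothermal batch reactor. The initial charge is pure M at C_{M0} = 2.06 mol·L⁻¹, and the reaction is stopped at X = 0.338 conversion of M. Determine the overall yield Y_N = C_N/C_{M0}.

0.141

C_M = C_{M0}(1−X) = 1.364 mol·L⁻¹.
Along a PFR/batch, dC_P/dC_M = −r_P/(r_N+r_P) = −k₂/(k₂+k₁·C_M).
Integrating from C_{M0} to C_M: C_P = (0.825/0.346)·ln[(0.825+0.346·2.06)/(0.825+0.346·1.36)] = 2.384·ln(1.538/1.297) = 0.4063 mol·L⁻¹.
Then C_N = (C_{M0}−C_M) − C_P = 0.6963 − 0.4063 = 0.2900 mol·L⁻¹.
Y_N = C_N/C_{M0} = 0.2900/2.06 = 0.141.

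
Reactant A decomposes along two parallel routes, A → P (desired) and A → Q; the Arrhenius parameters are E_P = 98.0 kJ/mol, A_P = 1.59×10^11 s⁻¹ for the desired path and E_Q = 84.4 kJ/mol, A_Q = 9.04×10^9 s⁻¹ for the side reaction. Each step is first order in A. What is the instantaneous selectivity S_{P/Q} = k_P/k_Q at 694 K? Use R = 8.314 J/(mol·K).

k_P/k_Q = (A_P/A_Q)·exp[−(E_P−E_Q)/(RT)] = (A_P/A_Q)·exp[(E_Q−E_P)/(RT)].
(E_Q−E_P)/(RT) = (84.4−98.0)×10³/(8.314×694) = -13600/5770 = -2.357.
k_P/k_Q = (1.59×10^11/9.04×10^9)·exp(-2.357) = 17.59 × 0.09470 = 1.67.

1.67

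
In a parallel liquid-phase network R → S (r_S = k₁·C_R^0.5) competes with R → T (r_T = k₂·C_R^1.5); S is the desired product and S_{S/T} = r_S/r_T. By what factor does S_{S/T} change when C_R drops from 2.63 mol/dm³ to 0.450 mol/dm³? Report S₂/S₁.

5.84

S_{S/T} = (k₁/k₂)·C_R⁻¹, so S₂/S₁ = (C_{R,2}/C_{R,1})⁻¹.
= 2.63/0.450 = 5.84.
Selectivity toward S rises as C_R falls — low-concentration operation is favoured.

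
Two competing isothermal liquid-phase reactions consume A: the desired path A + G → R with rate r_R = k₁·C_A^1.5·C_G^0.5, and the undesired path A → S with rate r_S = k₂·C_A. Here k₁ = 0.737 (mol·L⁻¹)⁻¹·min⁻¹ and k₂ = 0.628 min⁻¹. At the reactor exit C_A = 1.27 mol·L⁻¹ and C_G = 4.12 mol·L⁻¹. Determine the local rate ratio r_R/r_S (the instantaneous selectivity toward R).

2.68

S_{R/S} = r_R/r_S = (k₁·C_A^1.5·C_G^0.5)/(k₂·C_A) = (k₁/k₂)·C_A^0.5·C_G^0.5.
= (0.737×1.270^1.5×4.120^0.5) / (0.628×1.270) = 2.141/0.7976 = 2.68.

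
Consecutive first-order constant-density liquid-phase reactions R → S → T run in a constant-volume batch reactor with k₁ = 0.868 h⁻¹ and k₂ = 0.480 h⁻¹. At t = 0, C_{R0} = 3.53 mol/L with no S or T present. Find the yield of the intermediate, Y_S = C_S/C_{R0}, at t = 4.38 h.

For first-order series with pure R initially, C_S(t) = k₁C_{R0}/(k₂−k₁)·(e^(−k₁t) − e^(−k₂t)).
e^(−k₁t) = e^(−0.868×4.38) = e^(−3.802) = 0.02233; e^(−k₂t) = e^(−2.102) = 0.1222.
C_S = 0.868×3.53/(0.480−0.868) × (0.02233−0.1222) = (-7.897)×(-0.09983) = 0.7884 mol/L.
Y_S = C_S/C_{R0} = 0.7884/3.53 = 0.223.

0.223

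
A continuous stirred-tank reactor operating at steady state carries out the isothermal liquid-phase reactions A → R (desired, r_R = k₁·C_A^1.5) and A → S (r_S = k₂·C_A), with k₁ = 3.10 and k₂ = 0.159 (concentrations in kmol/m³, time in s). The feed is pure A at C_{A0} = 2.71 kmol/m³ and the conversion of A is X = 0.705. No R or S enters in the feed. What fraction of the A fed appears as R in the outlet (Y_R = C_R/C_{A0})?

Exit C_A = C_{A0}(1−X) = 2.71×0.295 = 0.7995 kmol/m³.
A CSTR operates uniformly at the exit composition, giving r_R = 2.216 and r_S = 0.1271 (each k·C_A^n at C_A = 0.7995).
Fraction of consumed A going to R: r_R/(r_R+r_S) = 0.9457.
C_R = 0.9457·C_{A0}·X = 0.9457×2.71×0.705 = 1.81 kmol/m³; Y_R = C_R/C_{A0} = 0.667.

0.667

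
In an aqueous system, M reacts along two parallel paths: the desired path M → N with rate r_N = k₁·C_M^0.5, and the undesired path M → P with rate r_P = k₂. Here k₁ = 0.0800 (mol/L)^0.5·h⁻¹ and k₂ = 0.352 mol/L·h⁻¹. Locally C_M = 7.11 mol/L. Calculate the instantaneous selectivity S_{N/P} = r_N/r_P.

S_{N/P} = r_N/r_P = (k₁·C_M^0.5)/(k₂) = (k₁/k₂)·C_M^0.5.
= (0.0800×7.110^0.5) / (0.352) = 0.2133/0.3520 = 0.606.

0.606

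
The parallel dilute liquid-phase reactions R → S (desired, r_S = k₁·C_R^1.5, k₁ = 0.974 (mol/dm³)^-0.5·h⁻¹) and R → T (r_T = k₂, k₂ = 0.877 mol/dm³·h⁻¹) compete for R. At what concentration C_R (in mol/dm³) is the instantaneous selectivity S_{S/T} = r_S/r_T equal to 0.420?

S_{S/T} = (k₁/k₂)·C_R^1.5 ⇒ C_R = (S·k₂/k₁)^(1/1.5).
= (0.420×0.877/0.974)^(0.6667) = (0.3782)^(0.6667) = 0.523 mol/dm³.

0.523 mol/dm³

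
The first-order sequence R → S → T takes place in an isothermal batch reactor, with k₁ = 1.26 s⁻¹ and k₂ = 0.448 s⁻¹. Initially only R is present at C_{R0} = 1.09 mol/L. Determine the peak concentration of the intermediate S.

At the optimum, C_{S,max}/C_{R0} = (k₁/k₂)^[k₂/(k₂−k₁)].
= (1.26/0.448)^(0.448/(0.448−1.26)) = (2.812)^(-0.5517) = 0.5652.
C_{S,max} = 0.5652×1.09 = 0.616 mol/L.

0.616 mol/L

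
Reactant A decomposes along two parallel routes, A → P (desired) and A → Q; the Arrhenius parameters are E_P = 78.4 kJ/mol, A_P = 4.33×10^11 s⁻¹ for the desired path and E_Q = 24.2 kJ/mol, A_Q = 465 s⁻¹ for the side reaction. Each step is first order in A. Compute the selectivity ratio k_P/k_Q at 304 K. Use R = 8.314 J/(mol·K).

k_P/k_Q = (A_P/A_Q)·exp[−(E_P−E_Q)/(RT)] = (A_P/A_Q)·exp[(E_Q−E_P)/(RT)].
(E_Q−E_P)/(RT) = (24.2−78.4)×10³/(8.314×304) = -54200/2527 = -21.44.
k_P/k_Q = (4.33×10^11/465)·exp(-21.44) = 9.312×10^8 × 4.862×10^-10 = 0.453.
Since E_P > E_Q, raising the temperature improves selectivity toward P.

0.453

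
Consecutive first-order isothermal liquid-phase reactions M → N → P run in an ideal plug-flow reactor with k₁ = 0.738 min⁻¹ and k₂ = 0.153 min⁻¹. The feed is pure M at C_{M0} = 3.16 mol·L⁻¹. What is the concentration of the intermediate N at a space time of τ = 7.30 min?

The intermediate concentration in a first-order A→B→C sequence is C_N = k₁C_{M0}(e^(−k₁τ) − e^(−k₂τ))/(k₂−k₁).
e^(−k₁τ) = e^(−0.738×7.30) = e^(−5.387) = 0.004574; e^(−k₂τ) = e^(−1.117) = 0.3273.
C_N = 0.738×3.16/(0.153−0.738) × (0.004574−0.3273) = (-3.986)×(-0.3227) = 1.287 mol·L⁻¹.

1.29 mol·L⁻¹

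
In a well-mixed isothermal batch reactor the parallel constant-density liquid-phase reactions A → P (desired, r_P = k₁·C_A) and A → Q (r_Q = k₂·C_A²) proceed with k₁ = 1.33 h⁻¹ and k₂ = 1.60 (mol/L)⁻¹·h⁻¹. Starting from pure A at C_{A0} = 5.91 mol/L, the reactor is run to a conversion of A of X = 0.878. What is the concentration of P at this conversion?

1.22 mol/L

C_A = C_{A0}(1−X) = 0.7210 mol/L.
Along a PFR/batch, dC_P/dC_A = −r_P/(r_P+r_Q) = −k₁/(k₁+k₂·C_A).
Integrating from C_{A0} to C_A: C_P = (1.33/1.60)·ln[(1.33+1.60·5.91)/(1.33+1.60·0.721)] = 0.8313·ln(10.79/2.484) = 1.221 mol/L.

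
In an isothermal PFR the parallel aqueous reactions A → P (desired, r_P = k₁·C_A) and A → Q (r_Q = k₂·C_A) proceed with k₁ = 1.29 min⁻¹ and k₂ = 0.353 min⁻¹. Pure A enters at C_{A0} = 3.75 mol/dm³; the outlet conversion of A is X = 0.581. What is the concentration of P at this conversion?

1.71 mol/dm³

C_A = C_{A0}(1−X) = 1.571 mol/dm³.
Both paths are first order in A, so the instantaneous fraction to P is constant: dC_P/d(−C_A) = k₁/(k₁+k₂) = 0.7851.
C_P = 0.7851·(C_{A0}−C_A) = 0.7851×2.179 = 1.71 mol/dm³.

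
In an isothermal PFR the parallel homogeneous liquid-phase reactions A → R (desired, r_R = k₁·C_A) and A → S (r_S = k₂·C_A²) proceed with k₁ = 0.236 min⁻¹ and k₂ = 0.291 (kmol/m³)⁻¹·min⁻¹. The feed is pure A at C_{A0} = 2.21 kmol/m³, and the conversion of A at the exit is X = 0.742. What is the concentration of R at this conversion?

C_A = C_{A0}(1−X) = 0.5702 kmol/m³.
Along a PFR/batch, dC_R/dC_A = −r_R/(r_R+r_S) = −k₁/(k₁+k₂·C_A).
Integrating from C_{A0} to C_A: C_R = (0.236/0.291)·ln[(0.236+0.291·2.21)/(0.236+0.291·0.570)] = 0.8110·ln(0.8791/0.4019) = 0.6347 kmol/m³.

0.635 kmol/m³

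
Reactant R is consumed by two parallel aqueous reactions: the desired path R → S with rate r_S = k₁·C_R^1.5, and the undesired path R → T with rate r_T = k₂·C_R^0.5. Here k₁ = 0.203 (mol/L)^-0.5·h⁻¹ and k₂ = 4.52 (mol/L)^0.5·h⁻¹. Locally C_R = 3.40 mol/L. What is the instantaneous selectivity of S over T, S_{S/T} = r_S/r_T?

S_{S/T} = r_S/r_T = (k₁·C_R^1.5)/(k₂·C_R^0.5) = (k₁/k₂)·C_R.
= (0.203×3.400^1.5) / (4.52×3.400^0.5) = 1.273/8.334 = 0.153.
Since the desired path is higher order in R, keeping C_R high (PFR or concentrated feed) favours S.

0.153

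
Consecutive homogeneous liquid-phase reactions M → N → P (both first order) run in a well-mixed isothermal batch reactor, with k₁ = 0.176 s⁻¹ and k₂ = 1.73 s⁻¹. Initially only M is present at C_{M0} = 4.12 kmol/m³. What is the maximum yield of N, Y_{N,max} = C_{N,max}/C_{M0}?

At the optimum, C_{N,max}/C_{M0} = (k₁/k₂)^[k₂/(k₂−k₁)].
= (0.176/1.73)^(1.73/(1.73−0.176)) = (0.1017)^(1.113) = 0.07853.

0.0785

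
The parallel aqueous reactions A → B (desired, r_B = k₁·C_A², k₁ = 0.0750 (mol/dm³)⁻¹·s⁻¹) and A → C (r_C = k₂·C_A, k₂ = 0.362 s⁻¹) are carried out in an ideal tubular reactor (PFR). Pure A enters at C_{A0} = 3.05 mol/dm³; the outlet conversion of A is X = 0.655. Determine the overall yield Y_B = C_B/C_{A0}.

0.192

C_A = C_{A0}(1−X) = 1.052 mol/dm³.
Along a PFR/batch, dC_C/dC_A = −r_C/(r_B+r_C) = −k₂/(k₂+k₁·C_A).
Integrating from C_{A0} to C_A: C_C = (0.362/0.0750)·ln[(0.362+0.0750·3.05)/(0.362+0.0750·1.05)] = 4.827·ln(0.5907/0.4409) = 1.412 mol/dm³.
Then C_B = (C_{A0}−C_A) − C_C = 1.998 − 1.412 = 0.5858 mol/dm³.
Y_B = C_B/C_{A0} = 0.5858/3.05 = 0.192.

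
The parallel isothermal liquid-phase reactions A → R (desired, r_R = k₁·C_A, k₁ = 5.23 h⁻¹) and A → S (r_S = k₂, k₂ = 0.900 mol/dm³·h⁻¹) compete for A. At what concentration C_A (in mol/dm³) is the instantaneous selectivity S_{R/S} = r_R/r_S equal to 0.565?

0.0972 mol/dm³

S_{R/S} = (k₁/k₂)·C_A ⇒ C_A = S·k₂/k₁.
= 0.565×0.900/5.23 = 0.0972 mol/dm³.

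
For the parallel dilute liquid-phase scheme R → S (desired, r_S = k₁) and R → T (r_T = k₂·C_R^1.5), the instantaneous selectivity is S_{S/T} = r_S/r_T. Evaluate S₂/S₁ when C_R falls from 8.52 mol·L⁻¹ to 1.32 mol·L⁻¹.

16.4

S_{S/T} = (k₁/k₂)·C_R^-1.5, so S₂/S₁ = (C_{R,2}/C_{R,1})^-1.5.
= (1.32/8.52)^(-1.5) = (0.1549)^(-1.5) = 16.4.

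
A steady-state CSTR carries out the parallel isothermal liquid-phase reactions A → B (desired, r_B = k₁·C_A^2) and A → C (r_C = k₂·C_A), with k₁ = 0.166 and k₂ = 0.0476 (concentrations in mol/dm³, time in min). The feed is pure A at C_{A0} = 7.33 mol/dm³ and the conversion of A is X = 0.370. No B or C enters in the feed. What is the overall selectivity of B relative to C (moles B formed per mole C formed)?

Exit C_A = C_{A0}(1−X) = 7.33×0.630 = 4.618 mol/dm³.
A CSTR operates uniformly at the exit composition, giving r_B = 3.540 and r_C = 0.2198 (each k·C_A^n at C_A = 4.618).
Overall selectivity = C_B/C_C = r_Bτ/(r_Cτ) = r_B/r_C = 16.1.

16.1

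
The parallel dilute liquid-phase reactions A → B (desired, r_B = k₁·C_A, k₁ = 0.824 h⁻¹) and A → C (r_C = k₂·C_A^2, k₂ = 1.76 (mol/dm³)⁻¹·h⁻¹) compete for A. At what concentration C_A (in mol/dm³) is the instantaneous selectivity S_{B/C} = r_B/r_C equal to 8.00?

0.0585 mol/dm³

S_{B/C} = (k₁/k₂)·C_A⁻¹ ⇒ C_A = (S·k₂/k₁)^(-1).
= (8.00×1.76/0.824)^(-1) = (17.09)^(-1) = 0.0585 mol/dm³.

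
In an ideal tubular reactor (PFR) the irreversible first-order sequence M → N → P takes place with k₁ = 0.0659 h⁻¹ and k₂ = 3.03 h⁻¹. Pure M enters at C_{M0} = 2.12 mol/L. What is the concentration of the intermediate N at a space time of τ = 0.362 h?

For first-order series with pure M initially, C_N(τ) = k₁C_{M0}/(k₂−k₁)·(e^(−k₁τ) − e^(−k₂τ)).
e^(−k₁τ) = e^(−0.0659×0.362) = e^(−0.02386) = 0.9764; e^(−k₂τ) = e^(−1.097) = 0.3339.
C_N = 0.0659×2.12/(3.03−0.0659) × (0.9764−0.3339) = 0.04713×0.6425 = 0.03028 mol/L.

0.0303 mol/L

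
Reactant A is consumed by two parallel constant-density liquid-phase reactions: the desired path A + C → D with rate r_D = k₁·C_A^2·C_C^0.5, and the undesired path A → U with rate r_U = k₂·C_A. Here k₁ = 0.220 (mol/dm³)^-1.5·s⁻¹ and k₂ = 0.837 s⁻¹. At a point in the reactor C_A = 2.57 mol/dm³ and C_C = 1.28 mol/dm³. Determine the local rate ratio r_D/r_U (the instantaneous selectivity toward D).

S_{D/U} = r_D/r_U = (k₁·C_A^2·C_C^0.5)/(k₂·C_A) = (k₁/k₂)·C_A·C_C^0.5.
= (0.220×2.570^2×1.280^0.5) / (0.837×2.570) = 1.644/2.151 = 0.764.
Since the desired path is higher order in A, keeping C_A high (PFR or concentrated feed) favours D.

0.764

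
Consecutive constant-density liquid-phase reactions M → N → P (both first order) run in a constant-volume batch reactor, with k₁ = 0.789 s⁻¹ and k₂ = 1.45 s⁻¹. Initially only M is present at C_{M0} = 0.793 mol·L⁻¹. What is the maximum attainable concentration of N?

0.209 mol·L⁻¹

For a first-order series the maximum intermediate yield is C_{N,max}/C_{M0} = (k₁/k₂)^[k₂/(k₂−k₁)].
= (0.789/1.45)^(1.45/(1.45−0.789)) = (0.5441)^(2.194) = 0.2632.
C_{N,max} = 0.2632×0.793 = 0.209 mol·L⁻¹.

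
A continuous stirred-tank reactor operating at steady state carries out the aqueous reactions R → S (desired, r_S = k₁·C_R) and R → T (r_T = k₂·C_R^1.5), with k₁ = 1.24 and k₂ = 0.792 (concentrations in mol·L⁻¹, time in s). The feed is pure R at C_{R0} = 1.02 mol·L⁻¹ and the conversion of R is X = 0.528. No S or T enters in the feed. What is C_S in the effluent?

0.373 mol·L⁻¹

Exit C_R = C_{R0}(1−X) = 1.02×0.472 = 0.4814 mol·L⁻¹.
A CSTR operates uniformly at the exit composition, giving r_S = 0.5970 and r_T = 0.2646 (each k·C_R^n at C_R = 0.4814).
Fraction of consumed R going to S: r_S/(r_S+r_T) = 0.6929.
C_S = 0.6929·C_{R0}·X = 0.6929×1.02×0.528 = 0.373 mol·L⁻¹.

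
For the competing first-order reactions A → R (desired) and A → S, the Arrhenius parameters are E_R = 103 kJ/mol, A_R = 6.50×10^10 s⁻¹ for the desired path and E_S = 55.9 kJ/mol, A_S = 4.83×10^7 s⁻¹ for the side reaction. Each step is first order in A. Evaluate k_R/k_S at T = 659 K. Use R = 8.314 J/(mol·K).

With equal orders, S_{R/S} = k_R/k_S = (A_R/A_S)·exp[(E_S−E_R)/(RT)].
(E_S−E_R)/(RT) = (55.9−103)×10³/(8.314×659) = -47100/5479 = -8.597.
k_R/k_S = (6.50×10^10/4.83×10^7)·exp(-8.597) = 1346 × 1.847×10^-4 = 0.249.

0.249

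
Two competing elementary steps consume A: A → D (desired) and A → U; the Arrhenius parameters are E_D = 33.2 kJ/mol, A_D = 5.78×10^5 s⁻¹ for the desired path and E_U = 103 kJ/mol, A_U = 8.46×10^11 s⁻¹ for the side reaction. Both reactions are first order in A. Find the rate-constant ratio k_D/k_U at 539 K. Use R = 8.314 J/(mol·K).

k_D/k_U = (A_D/A_U)·exp[−(E_D−E_U)/(RT)] = (A_D/A_U)·exp[(E_U−E_D)/(RT)].
(E_U−E_D)/(RT) = (103−33.2)×10³/(8.314×539) = 69800/4481 = 15.58.
k_D/k_U = (5.78×10^5/8.46×10^11)·exp(15.58) = 6.832×10^-7 × 5.815×10^6 = 3.97.

3.97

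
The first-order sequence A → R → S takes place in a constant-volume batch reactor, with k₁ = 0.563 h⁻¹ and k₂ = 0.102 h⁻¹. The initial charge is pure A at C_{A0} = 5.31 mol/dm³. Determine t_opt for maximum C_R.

The intermediate peaks when r₁ = r₂, i.e. k₁e^(−k₁t) = k₂e^(−k₂t), giving t_opt = ln(k₂/k₁)/(k₂−k₁).
= ln(0.102/0.563)/(0.102−0.563) = ln(0.1812)/-0.4610 = -1.708/-0.4610 = 3.71 h.

3.71 h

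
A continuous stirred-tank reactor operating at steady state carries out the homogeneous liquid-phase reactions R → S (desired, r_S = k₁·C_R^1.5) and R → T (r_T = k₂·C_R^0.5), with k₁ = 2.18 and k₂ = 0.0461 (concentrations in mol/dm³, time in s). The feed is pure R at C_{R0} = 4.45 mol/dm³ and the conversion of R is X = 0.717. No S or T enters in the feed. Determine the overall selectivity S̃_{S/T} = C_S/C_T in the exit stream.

59.6

Exit C_R = C_{R0}(1−X) = 4.45×0.283 = 1.259 mol/dm³.
Rates in a CSTR are evaluated at the outlet concentration: r_S = 2.18×1.259^1.5 = 3.081, r_T = 0.0461×1.259^0.5 = 0.05173.
Overall selectivity = C_S/C_T = r_Sτ/(r_Tτ) = r_S/r_T = 59.6.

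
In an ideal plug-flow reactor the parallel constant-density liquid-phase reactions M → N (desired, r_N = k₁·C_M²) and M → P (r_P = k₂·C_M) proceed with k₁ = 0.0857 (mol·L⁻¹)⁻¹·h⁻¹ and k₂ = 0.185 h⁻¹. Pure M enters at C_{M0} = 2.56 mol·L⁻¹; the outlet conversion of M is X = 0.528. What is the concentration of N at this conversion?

C_M = C_{M0}(1−X) = 1.208 mol·L⁻¹.
Along a PFR/batch, dC_P/dC_M = −r_P/(r_N+r_P) = −k₂/(k₂+k₁·C_M).
Integrating from C_{M0} to C_M: C_P = (0.185/0.0857)·ln[(0.185+0.0857·2.56)/(0.185+0.0857·1.21)] = 2.159·ln(0.4044/0.2886) = 0.7286 mol·L⁻¹.
Then C_N = (C_{M0}−C_M) − C_P = 1.352 − 0.7286 = 0.6231 mol·L⁻¹.

0.623 mol·L⁻¹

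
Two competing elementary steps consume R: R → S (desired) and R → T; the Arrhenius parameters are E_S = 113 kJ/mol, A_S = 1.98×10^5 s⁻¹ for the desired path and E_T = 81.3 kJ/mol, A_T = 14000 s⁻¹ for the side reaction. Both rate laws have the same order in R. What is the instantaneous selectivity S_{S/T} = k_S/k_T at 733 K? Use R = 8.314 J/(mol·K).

With equal orders, S_{S/T} = k_S/k_T = (A_S/A_T)·exp[(E_T−E_S)/(RT)].
(E_T−E_S)/(RT) = (81.3−113)×10³/(8.314×733) = -31700/6094 = -5.202.
k_S/k_T = (1.98×10^5/14000)·exp(-5.202) = 14.14 × 0.005507 = 0.0779.

0.0779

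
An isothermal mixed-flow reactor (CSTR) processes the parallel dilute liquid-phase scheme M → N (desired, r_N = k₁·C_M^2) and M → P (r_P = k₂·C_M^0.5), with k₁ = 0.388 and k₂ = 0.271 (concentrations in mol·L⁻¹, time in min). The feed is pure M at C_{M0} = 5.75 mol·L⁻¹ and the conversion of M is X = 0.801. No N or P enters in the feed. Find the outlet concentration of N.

2.93 mol·L⁻¹

Exit C_M = C_{M0}(1−X) = 5.75×0.199 = 1.144 mol·L⁻¹.
A CSTR operates uniformly at the exit composition, giving r_N = 0.5080 and r_P = 0.2899 (each k·C_M^n at C_M = 1.144).
Fraction of consumed M going to N: r_N/(r_N+r_P) = 0.6367.
C_N = 0.6367·C_{M0}·X = 0.6367×5.75×0.801 = 2.93 mol·L⁻¹.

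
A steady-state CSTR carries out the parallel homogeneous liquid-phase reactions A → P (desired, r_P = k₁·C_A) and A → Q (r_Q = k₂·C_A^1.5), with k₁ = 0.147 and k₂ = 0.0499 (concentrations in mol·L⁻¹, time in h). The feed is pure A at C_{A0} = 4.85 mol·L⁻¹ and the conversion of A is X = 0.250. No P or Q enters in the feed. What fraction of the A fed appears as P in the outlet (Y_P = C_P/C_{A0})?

Exit C_A = C_{A0}(1−X) = 4.85×0.750 = 3.637 mol·L⁻¹.
In a CSTR the entire volume is at exit conditions, so r_P = 0.147×3.637 = 0.5347 and r_Q = 0.0499×3.637^1.5 = 0.3462.
Fraction of consumed A going to P: r_P/(r_P+r_Q) = 0.6070.
C_P = 0.6070·C_{A0}·X = 0.6070×4.85×0.250 = 0.736 mol·L⁻¹; Y_P = C_P/C_{A0} = 0.152.

0.152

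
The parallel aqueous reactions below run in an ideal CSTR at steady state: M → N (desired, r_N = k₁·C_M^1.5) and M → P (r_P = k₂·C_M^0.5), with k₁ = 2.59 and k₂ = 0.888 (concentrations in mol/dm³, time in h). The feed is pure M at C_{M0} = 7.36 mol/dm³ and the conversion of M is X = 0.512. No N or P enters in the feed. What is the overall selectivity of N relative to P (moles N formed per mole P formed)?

Exit C_M = C_{M0}(1−X) = 7.36×0.488 = 3.592 mol/dm³.
In a CSTR the entire volume is at exit conditions, so r_N = 2.59×3.592^1.5 = 17.63 and r_P = 0.888×3.592^0.5 = 1.683.
Overall selectivity = C_N/C_P = r_Nτ/(r_Pτ) = r_N/r_P = 10.5.

10.5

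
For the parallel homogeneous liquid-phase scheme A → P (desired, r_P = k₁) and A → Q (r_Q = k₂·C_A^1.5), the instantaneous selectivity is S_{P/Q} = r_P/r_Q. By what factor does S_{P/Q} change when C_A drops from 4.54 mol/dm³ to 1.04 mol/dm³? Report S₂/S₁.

S_{P/Q} = (k₁/k₂)·C_A^-1.5, so S₂/S₁ = (C_{A,2}/C_{A,1})^-1.5.
= (1.04/4.54)^(-1.5) = (0.2291)^(-1.5) = 9.12.

9.12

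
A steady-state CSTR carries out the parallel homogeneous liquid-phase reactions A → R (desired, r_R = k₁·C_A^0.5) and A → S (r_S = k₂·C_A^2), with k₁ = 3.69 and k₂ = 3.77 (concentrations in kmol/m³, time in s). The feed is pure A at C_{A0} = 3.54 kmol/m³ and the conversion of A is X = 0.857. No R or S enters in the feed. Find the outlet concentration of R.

2.22 kmol/m³

Exit C_A = C_{A0}(1−X) = 3.54×0.143 = 0.5062 kmol/m³.
A CSTR operates uniformly at the exit composition, giving r_R = 2.625 and r_S = 0.9661 (each k·C_A^n at C_A = 0.5062).
Fraction of consumed A going to R: r_R/(r_R+r_S) = 0.7310.
C_R = 0.7310·C_{A0}·X = 0.7310×3.54×0.857 = 2.22 kmol/m³.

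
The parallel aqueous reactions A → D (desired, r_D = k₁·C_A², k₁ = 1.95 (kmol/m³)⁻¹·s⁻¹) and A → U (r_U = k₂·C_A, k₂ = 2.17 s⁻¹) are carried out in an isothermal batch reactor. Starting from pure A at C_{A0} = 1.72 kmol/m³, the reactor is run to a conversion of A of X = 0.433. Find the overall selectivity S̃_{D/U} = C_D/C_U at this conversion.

1.19

C_A = C_{A0}(1−X) = 0.9752 kmol/m³.
Along a PFR/batch, dC_U/dC_A = −r_U/(r_D+r_U) = −k₂/(k₂+k₁·C_A).
Integrating from C_{A0} to C_A: C_U = (2.17/1.95)·ln[(2.17+1.95·1.72)/(2.17+1.95·0.975)] = 1.113·ln(5.524/4.072) = 0.3395 kmol/m³.
Then C_D = (C_{A0}−C_A) − C_U = 0.7448 − 0.3395 = 0.4053 kmol/m³.
S̃_{D/U} = C_D/C_U = 0.4053/0.3395 = 1.19.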